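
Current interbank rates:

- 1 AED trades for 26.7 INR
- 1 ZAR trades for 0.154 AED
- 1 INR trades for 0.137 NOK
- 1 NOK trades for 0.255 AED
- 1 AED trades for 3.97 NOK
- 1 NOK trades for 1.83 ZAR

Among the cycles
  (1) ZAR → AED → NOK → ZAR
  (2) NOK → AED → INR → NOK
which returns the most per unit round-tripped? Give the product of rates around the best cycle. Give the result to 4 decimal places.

1.1188

(1) 0.154 × 3.97 × 1.83 = 1.11883
(2) 0.255 × 26.7 × 0.137 = 0.93276
Highest is cycle (1) at 1.1188 (>1, arbitrage).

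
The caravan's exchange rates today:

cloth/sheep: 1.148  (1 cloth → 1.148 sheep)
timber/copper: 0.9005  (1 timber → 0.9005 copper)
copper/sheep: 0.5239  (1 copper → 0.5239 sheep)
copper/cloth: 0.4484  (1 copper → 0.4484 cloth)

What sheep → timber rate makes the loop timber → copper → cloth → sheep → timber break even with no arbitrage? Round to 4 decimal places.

2.1573

Known legs of the cycle: 0.9005 × 0.4484 × 1.148 = 0.4635442616
For no arbitrage the full-cycle product must be 1, so the missing rate is 1 / 0.4635442616 ≈ 2.157291.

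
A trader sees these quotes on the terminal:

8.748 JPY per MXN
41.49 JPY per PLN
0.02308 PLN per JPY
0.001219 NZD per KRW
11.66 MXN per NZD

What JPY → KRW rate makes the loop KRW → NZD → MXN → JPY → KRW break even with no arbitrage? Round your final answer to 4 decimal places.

8.0425

Known legs of the cycle: 0.001219 × 11.66 × 8.748 = 0.12434004792
For no arbitrage the full-cycle product must be 1, so the missing rate is 1 / 0.12434004792 ≈ 8.042461.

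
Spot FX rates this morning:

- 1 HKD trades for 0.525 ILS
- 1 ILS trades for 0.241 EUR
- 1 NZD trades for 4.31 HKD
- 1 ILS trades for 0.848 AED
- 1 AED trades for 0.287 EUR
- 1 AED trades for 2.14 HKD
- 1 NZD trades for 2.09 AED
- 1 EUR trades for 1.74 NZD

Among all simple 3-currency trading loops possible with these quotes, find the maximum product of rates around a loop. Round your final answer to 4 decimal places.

AED→EUR→NZD→AED: 0.287 × 1.74 × 2.09 = 1.04370
AED→HKD→ILS→AED: 2.14 × 0.525 × 0.848 = 0.95273
Maximum is AED→EUR→NZD→AED at 1.0437; arbitrage exists.

1.0437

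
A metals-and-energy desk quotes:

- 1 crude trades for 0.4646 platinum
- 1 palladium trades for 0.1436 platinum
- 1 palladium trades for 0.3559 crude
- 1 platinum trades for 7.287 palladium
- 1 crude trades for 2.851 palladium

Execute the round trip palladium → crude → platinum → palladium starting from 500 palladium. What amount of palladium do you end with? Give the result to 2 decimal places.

602.46

500 palladium × 0.3559 = 177.95 crude
177.95 crude × 0.4646 = 82.67557 platinum
82.67557 platinum × 7.287 = 602.45687859 palladium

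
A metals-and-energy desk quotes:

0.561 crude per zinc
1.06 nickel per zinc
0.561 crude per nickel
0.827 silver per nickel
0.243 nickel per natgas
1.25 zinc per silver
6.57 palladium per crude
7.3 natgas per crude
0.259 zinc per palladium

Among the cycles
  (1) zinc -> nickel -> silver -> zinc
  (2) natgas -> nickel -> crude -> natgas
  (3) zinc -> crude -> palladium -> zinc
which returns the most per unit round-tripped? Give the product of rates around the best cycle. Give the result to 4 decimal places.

(1) 1.06 × 0.827 × 1.25 = 1.09578
(2) 0.243 × 0.561 × 7.3 = 0.99516
(3) 0.561 × 6.57 × 0.259 = 0.95461
Highest is cycle (1) at 1.0958 (>1, arbitrage).

1.0958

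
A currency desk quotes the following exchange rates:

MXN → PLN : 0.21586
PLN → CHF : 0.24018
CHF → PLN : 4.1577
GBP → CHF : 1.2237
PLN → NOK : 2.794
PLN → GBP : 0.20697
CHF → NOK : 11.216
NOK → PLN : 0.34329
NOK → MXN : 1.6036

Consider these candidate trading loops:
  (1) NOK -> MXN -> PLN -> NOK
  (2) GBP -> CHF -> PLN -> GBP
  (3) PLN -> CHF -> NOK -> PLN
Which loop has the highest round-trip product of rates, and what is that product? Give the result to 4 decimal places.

1.0530

(1) 1.6036 × 0.21586 × 2.794 = 0.96715
(2) 1.2237 × 4.1577 × 0.20697 = 1.05302
(3) 0.24018 × 11.216 × 0.34329 = 0.92477
Highest is cycle (2) at 1.0530 (>1, arbitrage).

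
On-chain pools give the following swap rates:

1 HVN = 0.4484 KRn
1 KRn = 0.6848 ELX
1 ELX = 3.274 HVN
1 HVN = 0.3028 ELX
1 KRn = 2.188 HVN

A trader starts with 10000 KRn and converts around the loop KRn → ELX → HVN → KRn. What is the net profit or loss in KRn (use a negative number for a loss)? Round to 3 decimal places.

53.286

10000 KRn × 0.6848 = 6848 ELX
6848 ELX × 3.274 = 22420.352 HVN
22420.352 HVN × 0.4484 = 10053.2858368 KRn
Net change: 10053.2858368 − 10000 = 53.2858368 KRn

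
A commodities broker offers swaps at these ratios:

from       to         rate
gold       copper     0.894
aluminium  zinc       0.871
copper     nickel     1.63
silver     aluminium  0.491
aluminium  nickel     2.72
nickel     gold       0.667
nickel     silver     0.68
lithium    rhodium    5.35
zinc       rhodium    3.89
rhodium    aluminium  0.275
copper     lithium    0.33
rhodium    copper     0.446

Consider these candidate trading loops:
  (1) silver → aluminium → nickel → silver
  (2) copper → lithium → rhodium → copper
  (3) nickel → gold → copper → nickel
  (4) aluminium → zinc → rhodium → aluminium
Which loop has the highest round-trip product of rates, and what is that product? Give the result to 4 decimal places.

0.9720

(1) 0.491 × 2.72 × 0.68 = 0.90815
(2) 0.33 × 5.35 × 0.446 = 0.78741
(3) 0.667 × 0.894 × 1.63 = 0.97197
(4) 0.871 × 3.89 × 0.275 = 0.93175
Highest is cycle (3) at 0.9720 (≤1, no arbitrage).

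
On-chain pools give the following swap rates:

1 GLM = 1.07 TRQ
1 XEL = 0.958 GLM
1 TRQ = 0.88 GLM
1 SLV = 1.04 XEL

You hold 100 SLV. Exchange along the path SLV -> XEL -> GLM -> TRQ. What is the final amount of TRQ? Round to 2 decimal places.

100 SLV × 1.04 = 104 XEL
104 XEL × 0.958 = 99.632 GLM
99.632 GLM × 1.07 = 106.60624 TRQ

106.61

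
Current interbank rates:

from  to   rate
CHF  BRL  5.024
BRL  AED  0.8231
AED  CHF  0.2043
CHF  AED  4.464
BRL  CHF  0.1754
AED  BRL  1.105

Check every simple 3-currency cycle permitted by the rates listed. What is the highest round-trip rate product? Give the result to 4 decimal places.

BRL→CHF→AED→BRL: 0.1754 × 4.464 × 1.105 = 0.86520
BRL→AED→CHF→BRL: 0.8231 × 0.2043 × 5.024 = 0.84483
Maximum is BRL→CHF→AED→BRL at 0.8652; no arbitrage — every cycle loses value.

0.8652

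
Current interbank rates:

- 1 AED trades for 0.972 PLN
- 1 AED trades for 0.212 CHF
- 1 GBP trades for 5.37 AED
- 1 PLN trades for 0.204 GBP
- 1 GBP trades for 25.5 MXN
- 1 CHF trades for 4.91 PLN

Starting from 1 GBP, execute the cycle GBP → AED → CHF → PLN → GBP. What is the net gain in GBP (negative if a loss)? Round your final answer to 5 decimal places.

1 GBP × 5.37 = 5.37 AED
5.37 AED × 0.212 = 1.13844 CHF
1.13844 CHF × 4.91 = 5.5897404 PLN
5.5897404 PLN × 0.204 = 1.1403070416 GBP
Net change: 1.1403070416 − 1 = 0.1403070416 GBP

0.14031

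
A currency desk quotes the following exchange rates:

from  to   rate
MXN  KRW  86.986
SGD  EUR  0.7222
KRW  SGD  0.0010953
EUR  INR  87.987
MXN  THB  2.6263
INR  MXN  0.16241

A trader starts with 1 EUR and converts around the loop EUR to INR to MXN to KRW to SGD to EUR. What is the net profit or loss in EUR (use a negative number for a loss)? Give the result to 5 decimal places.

1 EUR × 87.987 = 87.987 INR
87.987 INR × 0.16241 = 14.28996867 MXN
14.28996867 MXN × 86.986 = 1243.02721472862 KRW
1243.02721472862 KRW × 0.0010953 = 1.361487708292257486 SGD
1.361487708292257486 SGD × 0.7222 = 0.9832664229286683563892 EUR
Net change: 0.9832664229286683563892 − 1 = -0.0167335770713316436108 EUR

-0.01673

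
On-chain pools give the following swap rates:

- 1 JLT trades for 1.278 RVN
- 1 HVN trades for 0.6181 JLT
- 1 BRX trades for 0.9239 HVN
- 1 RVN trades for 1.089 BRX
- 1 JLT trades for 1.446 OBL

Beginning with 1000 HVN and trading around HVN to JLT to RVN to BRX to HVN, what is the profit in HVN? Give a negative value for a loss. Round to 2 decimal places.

1000 HVN × 0.6181 = 618.1 JLT
618.1 JLT × 1.278 = 789.9318 RVN
789.9318 RVN × 1.089 = 860.2357302 BRX
860.2357302 BRX × 0.9239 = 794.77179113178 HVN
Net change: 794.77179113178 − 1000 = -205.22820886822 HVN

-205.23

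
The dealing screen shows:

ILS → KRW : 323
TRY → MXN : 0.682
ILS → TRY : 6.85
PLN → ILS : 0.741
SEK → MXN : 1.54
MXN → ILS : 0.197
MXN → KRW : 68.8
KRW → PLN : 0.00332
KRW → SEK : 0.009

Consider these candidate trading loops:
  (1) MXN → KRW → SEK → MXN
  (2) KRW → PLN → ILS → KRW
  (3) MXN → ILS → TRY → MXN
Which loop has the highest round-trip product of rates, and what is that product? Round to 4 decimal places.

(1) 68.8 × 0.009 × 1.54 = 0.95357
(2) 0.00332 × 0.741 × 323 = 0.79462
(3) 0.197 × 6.85 × 0.682 = 0.92032
Highest is cycle (1) at 0.9536 (≤1, no arbitrage).

0.9536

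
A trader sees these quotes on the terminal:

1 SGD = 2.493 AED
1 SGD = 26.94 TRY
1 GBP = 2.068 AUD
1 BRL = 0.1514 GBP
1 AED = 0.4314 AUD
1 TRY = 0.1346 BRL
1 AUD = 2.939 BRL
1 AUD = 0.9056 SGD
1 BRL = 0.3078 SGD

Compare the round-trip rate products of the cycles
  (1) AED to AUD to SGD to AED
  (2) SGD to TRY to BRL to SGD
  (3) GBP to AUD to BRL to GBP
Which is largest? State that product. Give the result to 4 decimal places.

1.1161

(1) 0.4314 × 0.9056 × 2.493 = 0.97395
(2) 26.94 × 0.1346 × 0.3078 = 1.11612
(3) 2.068 × 2.939 × 0.1514 = 0.92019
Highest is cycle (2) at 1.1161 (>1, arbitrage).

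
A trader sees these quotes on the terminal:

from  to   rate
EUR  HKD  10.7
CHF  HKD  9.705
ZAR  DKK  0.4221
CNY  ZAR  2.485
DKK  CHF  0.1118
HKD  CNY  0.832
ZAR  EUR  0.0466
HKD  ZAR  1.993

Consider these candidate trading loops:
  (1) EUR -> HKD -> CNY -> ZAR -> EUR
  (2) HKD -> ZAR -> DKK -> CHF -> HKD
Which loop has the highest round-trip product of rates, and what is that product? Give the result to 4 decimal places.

1.0309

(1) 10.7 × 0.832 × 2.485 × 0.0466 = 1.03091
(2) 1.993 × 0.4221 × 0.1118 × 9.705 = 0.91277
Highest is cycle (1) at 1.0309 (>1, arbitrage).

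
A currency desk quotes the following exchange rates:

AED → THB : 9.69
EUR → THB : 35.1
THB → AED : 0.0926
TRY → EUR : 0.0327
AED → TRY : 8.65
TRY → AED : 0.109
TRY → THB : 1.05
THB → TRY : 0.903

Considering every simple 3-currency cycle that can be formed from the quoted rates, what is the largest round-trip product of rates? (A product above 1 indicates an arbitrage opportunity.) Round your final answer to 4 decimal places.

TRY→EUR→THB→TRY: 0.0327 × 35.1 × 0.903 = 1.03644
TRY→AED→THB→TRY: 0.109 × 9.69 × 0.903 = 0.95376
TRY→THB→AED→TRY: 1.05 × 0.0926 × 8.65 = 0.84104
Maximum is TRY→EUR→THB→TRY at 1.0364; arbitrage exists.

1.0364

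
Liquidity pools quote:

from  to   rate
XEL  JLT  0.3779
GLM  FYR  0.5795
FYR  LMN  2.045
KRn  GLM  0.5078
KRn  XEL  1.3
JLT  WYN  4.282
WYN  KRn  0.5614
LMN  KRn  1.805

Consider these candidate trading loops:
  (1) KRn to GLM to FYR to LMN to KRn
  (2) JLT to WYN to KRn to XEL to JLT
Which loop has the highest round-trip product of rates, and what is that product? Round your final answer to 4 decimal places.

(1) 0.5078 × 0.5795 × 2.045 × 1.805 = 1.08622
(2) 4.282 × 0.5614 × 1.3 × 0.3779 = 1.18097
Highest is cycle (2) at 1.1810 (>1, arbitrage).

1.1810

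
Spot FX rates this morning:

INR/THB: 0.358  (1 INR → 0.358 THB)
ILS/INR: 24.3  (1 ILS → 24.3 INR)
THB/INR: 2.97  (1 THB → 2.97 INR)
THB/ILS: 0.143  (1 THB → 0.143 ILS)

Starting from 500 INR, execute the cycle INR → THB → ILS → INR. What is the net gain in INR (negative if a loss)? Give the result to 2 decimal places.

122.01

500 INR × 0.358 = 179 THB
179 THB × 0.143 = 25.597 ILS
25.597 ILS × 24.3 = 622.0071 INR
Net change: 622.0071 − 500 = 122.0071 INR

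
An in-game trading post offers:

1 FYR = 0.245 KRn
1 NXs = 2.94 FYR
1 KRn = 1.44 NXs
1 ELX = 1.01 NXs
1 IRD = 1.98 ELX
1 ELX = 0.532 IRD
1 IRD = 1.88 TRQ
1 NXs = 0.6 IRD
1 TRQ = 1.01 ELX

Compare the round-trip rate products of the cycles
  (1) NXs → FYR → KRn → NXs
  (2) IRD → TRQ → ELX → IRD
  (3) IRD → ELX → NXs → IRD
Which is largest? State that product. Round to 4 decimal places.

(1) 2.94 × 0.245 × 1.44 = 1.03723
(2) 1.88 × 1.01 × 0.532 = 1.01016
(3) 1.98 × 1.01 × 0.6 = 1.19988
Highest is cycle (3) at 1.1999 (>1, arbitrage).

1.1999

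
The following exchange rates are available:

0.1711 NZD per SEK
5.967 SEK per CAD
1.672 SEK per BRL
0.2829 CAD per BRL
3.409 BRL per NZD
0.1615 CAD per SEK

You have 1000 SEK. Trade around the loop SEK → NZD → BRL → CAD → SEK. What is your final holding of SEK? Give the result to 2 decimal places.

984.61

1000 SEK × 0.1711 = 171.1 NZD
171.1 NZD × 3.409 = 583.2799 BRL
583.2799 BRL × 0.2829 = 165.00988371 CAD
165.00988371 CAD × 5.967 = 984.61397609757 SEK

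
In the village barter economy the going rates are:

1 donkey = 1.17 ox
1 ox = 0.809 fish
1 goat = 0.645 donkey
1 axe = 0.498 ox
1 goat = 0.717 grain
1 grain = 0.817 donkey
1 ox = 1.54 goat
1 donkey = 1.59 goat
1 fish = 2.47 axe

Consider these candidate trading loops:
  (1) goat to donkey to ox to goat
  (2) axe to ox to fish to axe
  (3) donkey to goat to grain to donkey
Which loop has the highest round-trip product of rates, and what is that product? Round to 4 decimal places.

1.1622

(1) 0.645 × 1.17 × 1.54 = 1.16216
(2) 0.498 × 0.809 × 2.47 = 0.99512
(3) 1.59 × 0.717 × 0.817 = 0.93140
Highest is cycle (1) at 1.1622 (>1, arbitrage).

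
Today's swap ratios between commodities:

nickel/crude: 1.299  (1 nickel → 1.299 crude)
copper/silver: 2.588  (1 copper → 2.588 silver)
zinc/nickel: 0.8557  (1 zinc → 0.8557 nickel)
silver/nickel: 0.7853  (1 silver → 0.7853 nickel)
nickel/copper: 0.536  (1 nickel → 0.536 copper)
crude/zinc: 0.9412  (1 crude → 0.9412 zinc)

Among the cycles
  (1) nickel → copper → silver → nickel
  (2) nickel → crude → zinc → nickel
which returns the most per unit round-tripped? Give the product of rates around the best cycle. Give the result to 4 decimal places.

(1) 0.536 × 2.588 × 0.7853 = 1.08934
(2) 1.299 × 0.9412 × 0.8557 = 1.04619
Highest is cycle (1) at 1.0893 (>1, arbitrage).

1.0893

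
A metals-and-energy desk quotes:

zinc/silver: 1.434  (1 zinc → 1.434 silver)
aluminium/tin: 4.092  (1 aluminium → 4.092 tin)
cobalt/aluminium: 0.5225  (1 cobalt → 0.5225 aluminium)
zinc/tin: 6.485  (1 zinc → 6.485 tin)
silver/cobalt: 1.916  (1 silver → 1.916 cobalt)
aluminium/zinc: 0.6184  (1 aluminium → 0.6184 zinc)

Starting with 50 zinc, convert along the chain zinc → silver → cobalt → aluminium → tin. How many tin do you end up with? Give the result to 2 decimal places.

293.72

50 zinc × 1.434 = 71.7 silver
71.7 silver × 1.916 = 137.3772 cobalt
137.3772 cobalt × 0.5225 = 71.779587 aluminium
71.779587 aluminium × 4.092 = 293.722070004 tin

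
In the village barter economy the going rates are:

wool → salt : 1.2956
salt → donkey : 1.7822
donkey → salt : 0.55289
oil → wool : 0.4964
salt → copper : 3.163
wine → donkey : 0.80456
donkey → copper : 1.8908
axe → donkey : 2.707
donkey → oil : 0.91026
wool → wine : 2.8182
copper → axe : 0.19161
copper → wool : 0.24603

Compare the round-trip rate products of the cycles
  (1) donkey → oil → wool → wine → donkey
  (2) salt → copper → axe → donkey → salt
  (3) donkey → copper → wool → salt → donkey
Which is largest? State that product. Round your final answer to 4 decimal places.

(1) 0.91026 × 0.4964 × 2.8182 × 0.80456 = 1.02454
(2) 3.163 × 0.19161 × 2.707 × 0.55289 = 0.90708
(3) 1.8908 × 0.24603 × 1.2956 × 1.7822 = 1.07414
Highest is cycle (3) at 1.0741 (>1, arbitrage).

1.0741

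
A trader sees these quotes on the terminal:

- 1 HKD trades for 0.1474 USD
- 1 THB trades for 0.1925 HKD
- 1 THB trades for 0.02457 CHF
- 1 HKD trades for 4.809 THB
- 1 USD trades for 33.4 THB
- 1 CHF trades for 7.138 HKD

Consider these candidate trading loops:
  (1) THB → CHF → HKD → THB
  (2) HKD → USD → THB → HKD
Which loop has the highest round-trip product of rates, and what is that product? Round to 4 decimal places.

(1) 0.02457 × 7.138 × 4.809 = 0.84341
(2) 0.1474 × 33.4 × 0.1925 = 0.94771
Highest is cycle (2) at 0.9477 (≤1, no arbitrage).

0.9477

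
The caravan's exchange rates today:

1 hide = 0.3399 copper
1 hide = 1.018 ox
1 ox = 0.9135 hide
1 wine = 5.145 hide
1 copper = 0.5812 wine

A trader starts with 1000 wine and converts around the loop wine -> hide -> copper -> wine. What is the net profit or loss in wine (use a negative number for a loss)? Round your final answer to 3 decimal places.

16.394

1000 wine × 5.145 = 5145 hide
5145 hide × 0.3399 = 1748.7855 copper
1748.7855 copper × 0.5812 = 1016.3941326 wine
Net change: 1016.3941326 − 1000 = 16.3941326 wine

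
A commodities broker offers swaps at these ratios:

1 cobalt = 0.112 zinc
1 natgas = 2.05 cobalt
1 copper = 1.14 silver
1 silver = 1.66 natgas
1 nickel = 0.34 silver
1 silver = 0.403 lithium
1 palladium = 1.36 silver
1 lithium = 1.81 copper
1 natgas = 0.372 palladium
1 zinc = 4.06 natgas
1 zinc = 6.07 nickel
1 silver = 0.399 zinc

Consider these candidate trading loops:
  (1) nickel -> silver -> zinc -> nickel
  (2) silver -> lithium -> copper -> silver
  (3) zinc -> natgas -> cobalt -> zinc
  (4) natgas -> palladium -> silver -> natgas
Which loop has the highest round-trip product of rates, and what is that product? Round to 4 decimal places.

0.9322

(1) 0.34 × 0.399 × 6.07 = 0.82346
(2) 0.403 × 1.81 × 1.14 = 0.83155
(3) 4.06 × 2.05 × 0.112 = 0.93218
(4) 0.372 × 1.36 × 1.66 = 0.83983
Highest is cycle (3) at 0.9322 (≤1, no arbitrage).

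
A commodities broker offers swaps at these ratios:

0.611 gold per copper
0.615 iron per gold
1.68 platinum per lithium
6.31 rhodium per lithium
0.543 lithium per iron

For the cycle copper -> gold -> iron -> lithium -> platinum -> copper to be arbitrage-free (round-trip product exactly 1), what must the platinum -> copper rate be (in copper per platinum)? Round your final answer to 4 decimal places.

2.9173

Known legs of the cycle: 0.611 × 0.615 × 0.543 × 1.68 = 0.3427878636
For no arbitrage the full-cycle product must be 1, so the missing rate is 1 / 0.3427878636 ≈ 2.917256.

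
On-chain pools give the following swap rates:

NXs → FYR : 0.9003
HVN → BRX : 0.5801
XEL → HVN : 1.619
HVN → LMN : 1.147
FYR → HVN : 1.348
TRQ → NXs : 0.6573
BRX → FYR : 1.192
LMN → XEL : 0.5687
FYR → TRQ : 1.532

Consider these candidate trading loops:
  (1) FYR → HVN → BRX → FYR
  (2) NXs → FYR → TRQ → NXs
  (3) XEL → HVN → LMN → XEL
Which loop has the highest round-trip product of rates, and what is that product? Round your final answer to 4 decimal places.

1.0561

(1) 1.348 × 0.5801 × 1.192 = 0.93211
(2) 0.9003 × 1.532 × 0.6573 = 0.90659
(3) 1.619 × 1.147 × 0.5687 = 1.05607
Highest is cycle (3) at 1.0561 (>1, arbitrage).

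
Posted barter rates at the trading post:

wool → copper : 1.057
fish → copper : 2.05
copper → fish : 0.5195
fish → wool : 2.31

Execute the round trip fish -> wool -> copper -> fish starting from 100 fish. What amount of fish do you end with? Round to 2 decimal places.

100 fish × 2.31 = 231 wool
231 wool × 1.057 = 244.167 copper
244.167 copper × 0.5195 = 126.8447565 fish

126.84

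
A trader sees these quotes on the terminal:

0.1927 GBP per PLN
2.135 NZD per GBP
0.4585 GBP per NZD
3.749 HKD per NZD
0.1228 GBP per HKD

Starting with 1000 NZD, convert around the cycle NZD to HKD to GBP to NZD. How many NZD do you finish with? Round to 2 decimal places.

982.91

1000 NZD × 3.749 = 3749 HKD
3749 HKD × 0.1228 = 460.3772 GBP
460.3772 GBP × 2.135 = 982.905322 NZD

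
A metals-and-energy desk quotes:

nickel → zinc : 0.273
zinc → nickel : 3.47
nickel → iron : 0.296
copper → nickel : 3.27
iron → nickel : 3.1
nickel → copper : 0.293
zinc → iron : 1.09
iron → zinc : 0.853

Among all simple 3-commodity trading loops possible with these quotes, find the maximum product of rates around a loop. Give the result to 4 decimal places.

0.9225

zinc→iron→nickel→zinc: 1.09 × 3.1 × 0.273 = 0.92247
zinc→nickel→iron→zinc: 3.47 × 0.296 × 0.853 = 0.87613
Maximum is zinc→iron→nickel→zinc at 0.9225; no arbitrage — every cycle loses value.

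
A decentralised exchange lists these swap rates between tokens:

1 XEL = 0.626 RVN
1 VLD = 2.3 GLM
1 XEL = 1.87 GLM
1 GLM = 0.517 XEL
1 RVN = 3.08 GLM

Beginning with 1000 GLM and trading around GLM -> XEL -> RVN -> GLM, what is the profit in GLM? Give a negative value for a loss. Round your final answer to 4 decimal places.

-3.1826

1000 GLM × 0.517 = 517 XEL
517 XEL × 0.626 = 323.642 RVN
323.642 RVN × 3.08 = 996.81736 GLM
Net change: 996.81736 − 1000 = -3.18264 GLM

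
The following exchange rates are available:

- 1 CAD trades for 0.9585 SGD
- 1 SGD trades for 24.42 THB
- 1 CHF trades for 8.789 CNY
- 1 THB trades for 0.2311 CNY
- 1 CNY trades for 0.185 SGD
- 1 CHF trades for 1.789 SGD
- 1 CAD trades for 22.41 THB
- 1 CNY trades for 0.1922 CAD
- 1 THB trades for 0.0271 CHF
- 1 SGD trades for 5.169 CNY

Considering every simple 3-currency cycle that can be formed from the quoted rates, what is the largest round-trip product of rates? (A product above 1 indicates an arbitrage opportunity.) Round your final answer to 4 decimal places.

1.1839

SGD→THB→CHF→SGD: 24.42 × 0.0271 × 1.789 = 1.18393
SGD→THB→CNY→SGD: 24.42 × 0.2311 × 0.185 = 1.04404
CAD→THB→CNY→CAD: 22.41 × 0.2311 × 0.1922 = 0.99539
CAD→SGD→CNY→CAD: 0.9585 × 5.169 × 0.1922 = 0.95225
Maximum is SGD→THB→CHF→SGD at 1.1839; arbitrage exists.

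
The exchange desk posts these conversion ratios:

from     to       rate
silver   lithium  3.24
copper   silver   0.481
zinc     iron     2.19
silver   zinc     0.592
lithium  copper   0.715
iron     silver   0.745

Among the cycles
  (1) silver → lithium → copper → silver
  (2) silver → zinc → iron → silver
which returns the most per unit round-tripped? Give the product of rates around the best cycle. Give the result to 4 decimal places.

(1) 3.24 × 0.715 × 0.481 = 1.11428
(2) 0.592 × 2.19 × 0.745 = 0.96588
Highest is cycle (1) at 1.1143 (>1, arbitrage).

1.1143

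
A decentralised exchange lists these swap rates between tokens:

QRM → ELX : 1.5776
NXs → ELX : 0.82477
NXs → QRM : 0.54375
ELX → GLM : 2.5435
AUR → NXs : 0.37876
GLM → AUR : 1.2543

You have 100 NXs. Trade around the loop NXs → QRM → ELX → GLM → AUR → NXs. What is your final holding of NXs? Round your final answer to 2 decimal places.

100 NXs × 0.54375 = 54.375 QRM
54.375 QRM × 1.5776 = 85.782 ELX
85.782 ELX × 2.5435 = 218.186517 GLM
218.186517 GLM × 1.2543 = 273.6713482731 AUR
273.6713482731 AUR × 0.37876 = 103.655759871919356 NXs

103.66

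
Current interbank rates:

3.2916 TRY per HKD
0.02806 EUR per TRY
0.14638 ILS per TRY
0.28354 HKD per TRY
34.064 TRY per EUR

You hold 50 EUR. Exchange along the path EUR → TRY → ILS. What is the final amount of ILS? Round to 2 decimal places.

50 EUR × 34.064 = 1703.2 TRY
1703.2 TRY × 0.14638 = 249.314416 ILS

249.31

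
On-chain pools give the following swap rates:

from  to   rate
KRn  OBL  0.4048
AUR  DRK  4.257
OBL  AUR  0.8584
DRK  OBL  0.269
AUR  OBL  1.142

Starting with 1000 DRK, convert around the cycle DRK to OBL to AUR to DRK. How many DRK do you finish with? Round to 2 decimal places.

982.98

1000 DRK × 0.269 = 269 OBL
269 OBL × 0.8584 = 230.9096 AUR
230.9096 AUR × 4.257 = 982.9821672 DRK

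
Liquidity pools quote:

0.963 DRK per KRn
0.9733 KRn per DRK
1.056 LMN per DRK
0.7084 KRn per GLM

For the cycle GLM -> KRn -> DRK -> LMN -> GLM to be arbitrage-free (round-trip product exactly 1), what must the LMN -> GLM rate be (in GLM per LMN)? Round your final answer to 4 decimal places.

1.3881

Known legs of the cycle: 0.7084 × 0.963 × 1.056 = 0.7203917952
For no arbitrage the full-cycle product must be 1, so the missing rate is 1 / 0.7203917952 ≈ 1.388134.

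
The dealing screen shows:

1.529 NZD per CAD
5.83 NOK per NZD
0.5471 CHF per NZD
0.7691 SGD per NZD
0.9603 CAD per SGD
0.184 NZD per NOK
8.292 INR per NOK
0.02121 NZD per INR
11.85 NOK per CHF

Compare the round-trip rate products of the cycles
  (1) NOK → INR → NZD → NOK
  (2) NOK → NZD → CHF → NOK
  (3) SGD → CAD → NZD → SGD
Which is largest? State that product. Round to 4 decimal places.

(1) 8.292 × 0.02121 × 5.83 = 1.02534
(2) 0.184 × 0.5471 × 11.85 = 1.19290
(3) 0.9603 × 1.529 × 0.7691 = 1.12927
Highest is cycle (2) at 1.1929 (>1, arbitrage).

1.1929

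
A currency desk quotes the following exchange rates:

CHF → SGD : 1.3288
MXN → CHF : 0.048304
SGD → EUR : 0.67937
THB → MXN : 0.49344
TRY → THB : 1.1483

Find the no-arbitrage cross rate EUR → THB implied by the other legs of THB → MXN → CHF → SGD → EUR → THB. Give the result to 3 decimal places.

46.475

Known legs of the cycle: 0.49344 × 0.048304 × 1.3288 × 0.67937 = 0.02151708484220461056
For no arbitrage the full-cycle product must be 1, so the missing rate is 1 / 0.02151708484220461056 ≈ 46.47470.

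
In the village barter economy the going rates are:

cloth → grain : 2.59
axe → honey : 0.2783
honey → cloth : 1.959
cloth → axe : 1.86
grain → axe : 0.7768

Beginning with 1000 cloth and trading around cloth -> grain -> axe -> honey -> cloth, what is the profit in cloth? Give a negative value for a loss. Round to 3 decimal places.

96.874

1000 cloth × 2.59 = 2590 grain
2590 grain × 0.7768 = 2011.912 axe
2011.912 axe × 0.2783 = 559.9151096 honey
559.9151096 honey × 1.959 = 1096.8736997064 cloth
Net change: 1096.8736997064 − 1000 = 96.8736997064 cloth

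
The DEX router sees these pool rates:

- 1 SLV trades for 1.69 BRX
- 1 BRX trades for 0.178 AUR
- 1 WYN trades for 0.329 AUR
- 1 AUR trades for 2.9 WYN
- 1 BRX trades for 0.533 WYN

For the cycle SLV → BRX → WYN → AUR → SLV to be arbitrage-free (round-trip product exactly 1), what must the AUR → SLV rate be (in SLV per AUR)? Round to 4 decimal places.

Known legs of the cycle: 1.69 × 0.533 × 0.329 = 0.29635333
For no arbitrage the full-cycle product must be 1, so the missing rate is 1 / 0.29635333 ≈ 3.374350.

3.3744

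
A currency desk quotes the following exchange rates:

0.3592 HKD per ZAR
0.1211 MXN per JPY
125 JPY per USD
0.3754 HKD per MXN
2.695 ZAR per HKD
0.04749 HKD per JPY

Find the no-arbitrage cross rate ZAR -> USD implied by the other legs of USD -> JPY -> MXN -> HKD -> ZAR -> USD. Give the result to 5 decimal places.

0.06530

Known legs of the cycle: 125 × 0.1211 × 0.3754 × 2.695 = 15.3146541625
For no arbitrage the full-cycle product must be 1, so the missing rate is 1 / 15.3146541625 ≈ 0.0652969.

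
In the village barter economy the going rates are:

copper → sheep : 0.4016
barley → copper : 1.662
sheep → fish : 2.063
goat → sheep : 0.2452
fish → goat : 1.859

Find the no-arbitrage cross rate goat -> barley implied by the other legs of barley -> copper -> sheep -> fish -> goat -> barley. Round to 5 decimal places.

0.39066

Known legs of the cycle: 1.662 × 0.4016 × 2.063 × 1.859 = 2.5597841247264
For no arbitrage the full-cycle product must be 1, so the missing rate is 1 / 2.5597841247264 ≈ 0.3906579.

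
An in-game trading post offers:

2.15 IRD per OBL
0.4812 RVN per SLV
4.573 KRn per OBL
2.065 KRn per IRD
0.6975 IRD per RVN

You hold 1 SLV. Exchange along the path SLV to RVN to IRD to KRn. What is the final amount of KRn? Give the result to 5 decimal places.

1 SLV × 0.4812 = 0.4812 RVN
0.4812 RVN × 0.6975 = 0.335637 IRD
0.335637 IRD × 2.065 = 0.693090405 KRn

0.69309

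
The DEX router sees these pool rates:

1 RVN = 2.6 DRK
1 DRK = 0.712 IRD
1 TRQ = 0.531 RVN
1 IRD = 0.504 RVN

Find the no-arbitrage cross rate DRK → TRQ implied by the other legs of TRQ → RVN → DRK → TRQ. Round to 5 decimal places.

0.72432

Known legs of the cycle: 0.531 × 2.6 = 1.3806
For no arbitrage the full-cycle product must be 1, so the missing rate is 1 / 1.3806 ≈ 0.7243228.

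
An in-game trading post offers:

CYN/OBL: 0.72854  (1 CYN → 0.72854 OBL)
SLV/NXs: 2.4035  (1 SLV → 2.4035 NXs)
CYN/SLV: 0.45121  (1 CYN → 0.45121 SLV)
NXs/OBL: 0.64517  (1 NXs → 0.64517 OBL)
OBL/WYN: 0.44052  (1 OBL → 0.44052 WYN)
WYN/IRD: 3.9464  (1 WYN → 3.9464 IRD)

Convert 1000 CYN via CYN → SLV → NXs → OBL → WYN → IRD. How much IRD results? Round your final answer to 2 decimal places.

1000 CYN × 0.45121 = 451.21 SLV
451.21 SLV × 2.4035 = 1084.483235 NXs
1084.483235 NXs × 0.64517 = 699.67604872495 OBL
699.67604872495 OBL × 0.44052 = 308.221292984314974 WYN
308.221292984314974 WYN × 3.9464 = 1216.3645106333006133936 IRD

1216.36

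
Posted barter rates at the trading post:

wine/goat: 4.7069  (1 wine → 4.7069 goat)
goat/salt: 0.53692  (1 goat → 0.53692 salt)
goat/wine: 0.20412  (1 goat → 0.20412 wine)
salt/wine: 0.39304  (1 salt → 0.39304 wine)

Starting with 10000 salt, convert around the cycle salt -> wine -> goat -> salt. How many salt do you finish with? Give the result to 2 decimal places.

9933.02

10000 salt × 0.39304 = 3930.4 wine
3930.4 wine × 4.7069 = 18499.99976 goat
18499.99976 goat × 0.53692 = 9933.0198711392 salt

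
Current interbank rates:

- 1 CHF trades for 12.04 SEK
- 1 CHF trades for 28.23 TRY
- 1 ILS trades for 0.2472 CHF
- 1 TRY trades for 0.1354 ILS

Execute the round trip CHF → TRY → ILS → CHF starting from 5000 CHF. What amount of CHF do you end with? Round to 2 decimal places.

5000 CHF × 28.23 = 141150 TRY
141150 TRY × 0.1354 = 19111.71 ILS
19111.71 ILS × 0.2472 = 4724.414712 CHF

4724.41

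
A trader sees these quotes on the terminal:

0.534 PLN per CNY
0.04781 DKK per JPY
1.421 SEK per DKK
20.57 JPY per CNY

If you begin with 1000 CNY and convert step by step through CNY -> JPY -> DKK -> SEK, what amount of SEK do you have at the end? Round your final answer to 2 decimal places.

1397.48

1000 CNY × 20.57 = 20570 JPY
20570 JPY × 0.04781 = 983.4517 DKK
983.4517 DKK × 1.421 = 1397.4848657 SEK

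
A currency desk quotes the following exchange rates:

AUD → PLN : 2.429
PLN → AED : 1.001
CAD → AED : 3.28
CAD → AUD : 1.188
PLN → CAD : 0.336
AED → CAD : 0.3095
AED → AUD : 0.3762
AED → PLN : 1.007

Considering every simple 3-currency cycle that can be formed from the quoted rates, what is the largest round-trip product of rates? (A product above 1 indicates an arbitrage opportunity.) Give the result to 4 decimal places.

1.1098

AED→PLN→CAD→AED: 1.007 × 0.336 × 3.28 = 1.10979
CAD→AUD→PLN→CAD: 1.188 × 2.429 × 0.336 = 0.96958
AED→AUD→PLN→AED: 0.3762 × 2.429 × 1.001 = 0.91470
Maximum is AED→PLN→CAD→AED at 1.1098; arbitrage exists.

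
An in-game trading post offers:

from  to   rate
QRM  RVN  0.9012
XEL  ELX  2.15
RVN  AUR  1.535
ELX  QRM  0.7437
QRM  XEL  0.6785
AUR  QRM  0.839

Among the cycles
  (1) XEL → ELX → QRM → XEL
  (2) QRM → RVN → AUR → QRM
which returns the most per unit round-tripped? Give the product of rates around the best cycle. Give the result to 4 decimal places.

1.1606

(1) 2.15 × 0.7437 × 0.6785 = 1.08489
(2) 0.9012 × 1.535 × 0.839 = 1.16062
Highest is cycle (2) at 1.1606 (>1, arbitrage).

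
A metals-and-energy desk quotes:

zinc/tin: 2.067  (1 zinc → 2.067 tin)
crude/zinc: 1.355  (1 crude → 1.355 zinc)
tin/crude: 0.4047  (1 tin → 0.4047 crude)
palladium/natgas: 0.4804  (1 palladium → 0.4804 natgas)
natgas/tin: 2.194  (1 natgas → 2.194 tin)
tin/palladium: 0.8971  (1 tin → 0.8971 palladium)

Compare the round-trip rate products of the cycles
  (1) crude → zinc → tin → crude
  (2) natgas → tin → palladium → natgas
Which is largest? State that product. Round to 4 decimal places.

1.1335

(1) 1.355 × 2.067 × 0.4047 = 1.13348
(2) 2.194 × 0.8971 × 0.4804 = 0.94554
Highest is cycle (1) at 1.1335 (>1, arbitrage).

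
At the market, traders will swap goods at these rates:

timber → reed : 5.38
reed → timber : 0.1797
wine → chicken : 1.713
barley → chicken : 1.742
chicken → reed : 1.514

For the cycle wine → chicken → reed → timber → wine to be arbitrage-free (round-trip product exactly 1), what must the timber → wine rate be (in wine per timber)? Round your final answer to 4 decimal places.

Known legs of the cycle: 1.713 × 1.514 × 0.1797 = 0.4660487154
For no arbitrage the full-cycle product must be 1, so the missing rate is 1 / 0.4660487154 ≈ 2.145698.

2.1457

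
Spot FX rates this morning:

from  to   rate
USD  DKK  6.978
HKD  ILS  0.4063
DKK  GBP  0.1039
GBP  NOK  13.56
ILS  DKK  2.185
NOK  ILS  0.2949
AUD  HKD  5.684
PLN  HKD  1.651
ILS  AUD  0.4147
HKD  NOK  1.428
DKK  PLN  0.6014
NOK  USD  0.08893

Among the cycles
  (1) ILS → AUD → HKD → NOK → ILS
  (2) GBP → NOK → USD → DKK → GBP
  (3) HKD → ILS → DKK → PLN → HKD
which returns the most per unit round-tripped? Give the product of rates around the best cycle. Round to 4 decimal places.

0.9926

(1) 0.4147 × 5.684 × 1.428 × 0.2949 = 0.99264
(2) 13.56 × 0.08893 × 6.978 × 0.1039 = 0.87429
(3) 0.4063 × 2.185 × 0.6014 × 1.651 = 0.88147
Highest is cycle (1) at 0.9926 (≤1, no arbitrage).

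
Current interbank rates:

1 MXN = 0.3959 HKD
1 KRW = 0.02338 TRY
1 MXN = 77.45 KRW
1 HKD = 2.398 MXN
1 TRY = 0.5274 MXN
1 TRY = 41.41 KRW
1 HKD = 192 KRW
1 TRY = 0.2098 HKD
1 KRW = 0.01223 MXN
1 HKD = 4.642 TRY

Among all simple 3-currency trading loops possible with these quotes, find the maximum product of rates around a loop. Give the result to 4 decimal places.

0.9692

HKD→TRY→MXN→HKD: 4.642 × 0.5274 × 0.3959 = 0.96924
TRY→MXN→KRW→TRY: 0.5274 × 77.45 × 0.02338 = 0.95501
HKD→KRW→TRY→HKD: 192 × 0.02338 × 0.2098 = 0.94178
HKD→KRW→MXN→HKD: 192 × 0.01223 × 0.3959 = 0.92964
Maximum is HKD→TRY→MXN→HKD at 0.9692; no arbitrage — every cycle loses value.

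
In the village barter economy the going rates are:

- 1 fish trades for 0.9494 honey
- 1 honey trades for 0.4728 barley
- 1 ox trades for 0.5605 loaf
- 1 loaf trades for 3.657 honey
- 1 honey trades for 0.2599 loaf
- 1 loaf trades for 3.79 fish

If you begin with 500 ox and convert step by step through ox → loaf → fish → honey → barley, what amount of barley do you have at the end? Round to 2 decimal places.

476.77

500 ox × 0.5605 = 280.25 loaf
280.25 loaf × 3.79 = 1062.1475 fish
1062.1475 fish × 0.9494 = 1008.4028365 honey
1008.4028365 honey × 0.4728 = 476.7728610972 barley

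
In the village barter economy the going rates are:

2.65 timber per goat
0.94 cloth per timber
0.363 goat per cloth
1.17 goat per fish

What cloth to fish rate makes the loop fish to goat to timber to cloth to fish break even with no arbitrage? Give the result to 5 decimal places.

Known legs of the cycle: 1.17 × 2.65 × 0.94 = 2.91447
For no arbitrage the full-cycle product must be 1, so the missing rate is 1 / 2.91447 ≈ 0.3431156.

0.34312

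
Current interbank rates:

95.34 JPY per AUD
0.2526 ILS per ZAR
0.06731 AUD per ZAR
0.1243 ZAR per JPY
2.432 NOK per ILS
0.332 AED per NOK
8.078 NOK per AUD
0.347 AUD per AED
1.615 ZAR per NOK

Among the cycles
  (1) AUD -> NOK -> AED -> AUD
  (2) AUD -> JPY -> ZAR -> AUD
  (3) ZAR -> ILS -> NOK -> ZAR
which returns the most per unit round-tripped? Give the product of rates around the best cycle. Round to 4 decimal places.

(1) 8.078 × 0.332 × 0.347 = 0.93062
(2) 95.34 × 0.1243 × 0.06731 = 0.79767
(3) 0.2526 × 2.432 × 1.615 = 0.99213
Highest is cycle (3) at 0.9921 (≤1, no arbitrage).

0.9921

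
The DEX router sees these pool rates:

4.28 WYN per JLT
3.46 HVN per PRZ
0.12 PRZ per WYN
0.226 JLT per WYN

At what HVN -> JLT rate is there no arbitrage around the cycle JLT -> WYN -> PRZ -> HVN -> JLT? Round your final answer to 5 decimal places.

Known legs of the cycle: 4.28 × 0.12 × 3.46 = 1.777056
For no arbitrage the full-cycle product must be 1, so the missing rate is 1 / 1.777056 ≈ 0.5627285.

0.56273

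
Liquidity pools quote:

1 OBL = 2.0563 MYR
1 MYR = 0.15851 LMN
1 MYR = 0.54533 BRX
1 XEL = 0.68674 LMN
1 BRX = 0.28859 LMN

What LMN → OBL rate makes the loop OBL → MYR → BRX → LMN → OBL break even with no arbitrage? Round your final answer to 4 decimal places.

3.0901

Known legs of the cycle: 2.0563 × 0.54533 × 0.28859 = 0.32361388237861
For no arbitrage the full-cycle product must be 1, so the missing rate is 1 / 0.32361388237861 ≈ 3.090102.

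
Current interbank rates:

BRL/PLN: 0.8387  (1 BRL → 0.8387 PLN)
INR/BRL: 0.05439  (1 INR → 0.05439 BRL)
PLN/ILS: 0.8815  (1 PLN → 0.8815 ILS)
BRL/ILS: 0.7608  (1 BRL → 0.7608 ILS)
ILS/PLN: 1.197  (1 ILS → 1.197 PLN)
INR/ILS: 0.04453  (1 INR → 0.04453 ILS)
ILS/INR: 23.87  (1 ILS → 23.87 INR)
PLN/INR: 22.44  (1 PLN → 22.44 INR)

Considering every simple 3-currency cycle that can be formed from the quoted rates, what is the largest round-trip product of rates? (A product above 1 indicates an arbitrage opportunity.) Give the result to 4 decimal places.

PLN→INR→ILS→PLN: 22.44 × 0.04453 × 1.197 = 1.19611
PLN→INR→BRL→PLN: 22.44 × 0.05439 × 0.8387 = 1.02364
ILS→INR→BRL→ILS: 23.87 × 0.05439 × 0.7608 = 0.98774
Maximum is PLN→INR→ILS→PLN at 1.1961; arbitrage exists.

1.1961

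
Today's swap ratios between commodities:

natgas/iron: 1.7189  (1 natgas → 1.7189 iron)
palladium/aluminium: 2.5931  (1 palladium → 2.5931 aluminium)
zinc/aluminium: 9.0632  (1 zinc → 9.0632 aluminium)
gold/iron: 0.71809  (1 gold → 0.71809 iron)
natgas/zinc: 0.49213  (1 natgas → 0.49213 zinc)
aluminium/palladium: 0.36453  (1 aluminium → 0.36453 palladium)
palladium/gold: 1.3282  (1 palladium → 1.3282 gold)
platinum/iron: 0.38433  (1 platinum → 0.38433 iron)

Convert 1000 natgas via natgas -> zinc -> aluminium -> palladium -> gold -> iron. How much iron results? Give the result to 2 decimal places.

1550.73

1000 natgas × 0.49213 = 492.13 zinc
492.13 zinc × 9.0632 = 4460.272616 aluminium
4460.272616 aluminium × 0.36453 = 1625.90317671048 palladium
1625.90317671048 palladium × 1.3282 = 2159.524599306859536 gold
2159.524599306859536 gold × 0.71809 = 1550.73301951626276420624 iron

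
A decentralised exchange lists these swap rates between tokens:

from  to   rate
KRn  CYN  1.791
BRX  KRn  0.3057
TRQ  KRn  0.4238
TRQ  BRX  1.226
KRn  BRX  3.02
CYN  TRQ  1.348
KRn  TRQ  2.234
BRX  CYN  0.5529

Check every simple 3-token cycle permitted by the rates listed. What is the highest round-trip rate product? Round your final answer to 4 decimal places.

CYN→TRQ→KRn→CYN: 1.348 × 0.4238 × 1.791 = 1.02317
CYN→TRQ→BRX→CYN: 1.348 × 1.226 × 0.5529 = 0.91375
BRX→KRn→TRQ→BRX: 0.3057 × 2.234 × 1.226 = 0.83728
Maximum is CYN→TRQ→KRn→CYN at 1.0232; arbitrage exists.

1.0232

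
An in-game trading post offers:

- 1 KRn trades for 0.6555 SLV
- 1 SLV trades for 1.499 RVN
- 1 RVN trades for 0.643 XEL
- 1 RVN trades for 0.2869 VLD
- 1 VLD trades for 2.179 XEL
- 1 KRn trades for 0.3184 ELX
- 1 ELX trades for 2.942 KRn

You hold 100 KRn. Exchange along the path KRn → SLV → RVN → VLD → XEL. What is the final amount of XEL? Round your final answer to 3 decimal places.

100 KRn × 0.6555 = 65.55 SLV
65.55 SLV × 1.499 = 98.25945 RVN
98.25945 RVN × 0.2869 = 28.190636205 VLD
28.190636205 VLD × 2.179 = 61.427396290695 XEL

61.427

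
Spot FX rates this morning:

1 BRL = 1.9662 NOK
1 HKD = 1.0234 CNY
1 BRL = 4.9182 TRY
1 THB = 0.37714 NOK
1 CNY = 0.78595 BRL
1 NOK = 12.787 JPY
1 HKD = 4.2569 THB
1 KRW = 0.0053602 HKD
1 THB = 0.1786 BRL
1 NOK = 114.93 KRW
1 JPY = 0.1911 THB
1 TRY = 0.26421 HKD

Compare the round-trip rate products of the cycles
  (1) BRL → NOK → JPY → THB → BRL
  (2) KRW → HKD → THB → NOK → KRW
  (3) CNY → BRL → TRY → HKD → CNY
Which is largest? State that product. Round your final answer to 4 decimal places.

1.0452

(1) 1.9662 × 12.787 × 0.1911 × 0.1786 = 0.85810
(2) 0.0053602 × 4.2569 × 0.37714 × 114.93 = 0.98903
(3) 0.78595 × 4.9182 × 0.26421 × 1.0234 = 1.04519
Highest is cycle (3) at 1.0452 (>1, arbitrage).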